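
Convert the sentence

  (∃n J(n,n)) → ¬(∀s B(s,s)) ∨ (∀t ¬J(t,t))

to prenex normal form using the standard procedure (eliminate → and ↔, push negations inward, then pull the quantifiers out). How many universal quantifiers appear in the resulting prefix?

Rewrite implications/biconditionals: A → B as ¬A ∨ B.
  ¬(∃n J(n,n)) ∨ ¬(∀s B(s,s)) ∨ (∀t ¬J(t,t))
Push ¬ through the quantifiers and connectives to reach negation normal form:
  (∀n ¬J(n,n)) ∨ (∃s ¬B(s,s)) ∨ (∀t ¬J(t,t))
Pull the quantifiers to the front (each side's bound variable is not free in the other side):
  ∀n ∃s ∀t (¬J(n,n) ∨ ¬B(s,s) ∨ ¬J(t,t))
The prefix is ∀n ∃s ∀t: 2 universal, 1 existential.

2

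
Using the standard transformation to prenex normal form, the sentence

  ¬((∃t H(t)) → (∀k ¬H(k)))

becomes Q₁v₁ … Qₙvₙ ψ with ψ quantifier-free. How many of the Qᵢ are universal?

First replace A → B with ¬A ∨ B.
  ¬(¬(∃t H(t)) ∨ (∀k ¬H(k)))
Drive negations inward (¬∀x A ≡ ∃x ¬A, ¬∃x A ≡ ∀x ¬A, De Morgan for ∧/∨):
  (∃t H(t)) ∧ (∃k H(k))
All bound variables are already distinct, so no renaming is needed.
Extract every quantifier outward, since the variables are now distinct and don't occur free across branches:
  ∃t ∃k (H(t) ∧ H(k))
The prefix is ∃t ∃k: 0 universal, 2 existential.

0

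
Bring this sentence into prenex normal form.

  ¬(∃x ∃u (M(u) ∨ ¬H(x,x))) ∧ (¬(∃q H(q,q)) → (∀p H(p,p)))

∀x ∀u ∃q ∀p (¬M(u) ∧ H(x,x) ∧ (H(q,q) ∨ H(p,p)))

First replace A → B with ¬A ∨ B.
  ¬(∃x ∃u (M(u) ∨ ¬H(x,x))) ∧ (¬¬(∃q H(q,q)) ∨ (∀p H(p,p)))
Push ¬ through the quantifiers and connectives to reach negation normal form:
  (∀x ∀u (¬M(u) ∧ H(x,x))) ∧ ((∃q H(q,q)) ∨ (∀p H(p,p)))
All bound variables are already distinct, so no renaming is needed.
Finally move all quantifiers to the prefix:
  ∀x ∀u ∃q ∀p (¬M(u) ∧ H(x,x) ∧ (H(q,q) ∨ H(p,p)))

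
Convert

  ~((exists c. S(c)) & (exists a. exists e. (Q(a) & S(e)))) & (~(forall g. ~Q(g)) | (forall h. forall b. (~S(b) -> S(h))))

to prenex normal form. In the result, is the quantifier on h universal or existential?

First replace A → B with ¬A ∨ B.
  ~((exists c. S(c)) & (exists a. exists e. (Q(a) & S(e)))) & (~(forall g. ~Q(g)) | (forall h. forall b. (~~S(b) | S(h))))
Push ¬ through the quantifiers and connectives to reach negation normal form:
  ((forall c. ~S(c)) | (forall a. forall e. (~Q(a) | ~S(e)))) & ((exists g. Q(g)) | (forall h. forall b. (S(b) | S(h))))
All bound variables are already distinct, so no renaming is needed.
Extract every quantifier outward, since the variables are now distinct and don't occur free across branches:
  forall c. forall a. forall e. exists g. forall h. forall b. ((~S(c) | ~Q(a) | ~S(e)) & (Q(g) | S(b) | S(h)))
The quantifier forall h sits under an even number of negations (counting the antecedent side of each →), so it remains universal.

universal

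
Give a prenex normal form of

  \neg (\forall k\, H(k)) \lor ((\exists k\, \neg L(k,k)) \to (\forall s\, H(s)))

Rewrite implications/biconditionals: A → B as ¬A ∨ B.
  \neg (\forall k\, H(k)) \lor \neg (\exists k\, \neg L(k,k)) \lor (\forall s\, H(s))
Drive negations inward (¬∀x A ≡ ∃x ¬A, ¬∃x A ≡ ∀x ¬A, De Morgan for ∧/∨):
  (\exists k\, \neg H(k)) \lor (\forall k\, L(k,k)) \lor (\forall s\, H(s))
Give each quantifier a distinct variable: k↦u1.
  (\exists k\, \neg H(k)) \lor (\forall u1\, L(u1,u1)) \lor (\forall s\, H(s))
Pull the quantifiers to the front (each side's bound variable is not free in the other side):
  \exists k\, \forall u1\, \forall s\, (\neg H(k) \lor L(u1,u1) \lor H(s))

\exists k\, \forall u1\, \forall s\, (\neg H(k) \lor L(u1,u1) \lor H(s))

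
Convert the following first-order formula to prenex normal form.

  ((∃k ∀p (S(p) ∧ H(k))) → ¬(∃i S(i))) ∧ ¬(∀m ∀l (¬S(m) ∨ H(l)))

Eliminate → and ↔ using ¬ and ∨.
  (¬(∃k ∀p (S(p) ∧ H(k))) ∨ ¬(∃i S(i))) ∧ ¬(∀m ∀l (¬S(m) ∨ H(l)))
Drive negations inward (¬∀x A ≡ ∃x ¬A, ¬∃x A ≡ ∀x ¬A, De Morgan for ∧/∨):
  ((∀k ∃p (¬S(p) ∨ ¬H(k))) ∨ (∀i ¬S(i))) ∧ (∃m ∃l (S(m) ∧ ¬H(l)))
Finally move all quantifiers to the prefix:
  ∀k ∃p ∀i ∃m ∃l ((¬S(p) ∨ ¬H(k) ∨ ¬S(i)) ∧ S(m) ∧ ¬H(l))

∀k ∃p ∀i ∃m ∃l ((¬S(p) ∨ ¬H(k) ∨ ¬S(i)) ∧ S(m) ∧ ¬H(l))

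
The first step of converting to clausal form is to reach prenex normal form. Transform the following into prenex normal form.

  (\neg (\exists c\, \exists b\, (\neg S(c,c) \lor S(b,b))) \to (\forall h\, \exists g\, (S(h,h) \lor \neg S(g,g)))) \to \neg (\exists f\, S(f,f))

Rewrite implications/biconditionals: A → B as ¬A ∨ B.
  \neg (\neg \neg (\exists c\, \exists b\, (\neg S(c,c) \lor S(b,b))) \lor (\forall h\, \exists g\, (S(h,h) \lor \neg S(g,g)))) \lor \neg (\exists f\, S(f,f))
Drive negations inward (¬∀x A ≡ ∃x ¬A, ¬∃x A ≡ ∀x ¬A, De Morgan for ∧/∨):
  (\forall c\, \forall b\, (S(c,c) \land \neg S(b,b))) \land (\exists h\, \forall g\, (\neg S(h,h) \land S(g,g))) \lor (\forall f\, \neg S(f,f))
All bound variables are already distinct, so no renaming is needed.
Pull the quantifiers to the front (each side's bound variable is not free in the other side):
  \forall c\, \forall b\, \exists h\, \forall g\, \forall f\, (S(c,c) \land \neg S(b,b) \land \neg S(h,h) \land S(g,g) \lor \neg S(f,f))

\forall c\, \forall b\, \exists h\, \forall g\, \forall f\, (S(c,c) \land \neg S(b,b) \land \neg S(h,h) \land S(g,g) \lor \neg S(f,f))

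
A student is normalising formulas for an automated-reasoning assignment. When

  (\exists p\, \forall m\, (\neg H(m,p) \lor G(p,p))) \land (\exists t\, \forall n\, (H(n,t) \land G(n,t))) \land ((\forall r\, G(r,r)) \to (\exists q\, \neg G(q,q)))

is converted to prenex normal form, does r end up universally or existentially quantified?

First replace A → B with ¬A ∨ B.
  (\exists p\, \forall m\, (\neg H(m,p) \lor G(p,p))) \land (\exists t\, \forall n\, (H(n,t) \land G(n,t))) \land (\neg (\forall r\, G(r,r)) \lor (\exists q\, \neg G(q,q)))
Drive negations inward (¬∀x A ≡ ∃x ¬A, ¬∃x A ≡ ∀x ¬A, De Morgan for ∧/∨):
  (\exists p\, \forall m\, (\neg H(m,p) \lor G(p,p))) \land (\exists t\, \forall n\, (H(n,t) \land G(n,t))) \land ((\exists r\, \neg G(r,r)) \lor (\exists q\, \neg G(q,q)))
All bound variables are already distinct, so no renaming is needed.
Extract every quantifier outward, since the variables are now distinct and don't occur free across branches:
  \exists p\, \forall m\, \exists t\, \forall n\, \exists r\, \exists q\, ((\neg H(m,p) \lor G(p,p)) \land H(n,t) \land G(n,t) \land (\neg G(r,r) \lor \neg G(q,q)))
The quantifier \forall r sits under an odd number of negations (counting the antecedent side of each →), so it flips to \exists r.

existential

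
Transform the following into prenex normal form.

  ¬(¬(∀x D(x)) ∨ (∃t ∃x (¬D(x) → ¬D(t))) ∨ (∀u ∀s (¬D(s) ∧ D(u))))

∀x ∀t ∀y ∃u ∃s (D(x) ∧ ¬D(y) ∧ D(t) ∧ (D(s) ∨ ¬D(u)))

Eliminate → and ↔ using ¬ and ∨.
  ¬(¬(∀x D(x)) ∨ (∃t ∃x (¬¬D(x) ∨ ¬D(t))) ∨ (∀u ∀s (¬D(s) ∧ D(u))))
Move each ¬ inward, flipping quantifiers it crosses:
  (∀x D(x)) ∧ (∀t ∀x (¬D(x) ∧ D(t))) ∧ (∃u ∃s (D(s) ∨ ¬D(u)))
Give each quantifier a distinct variable: x↦y.
  (∀x D(x)) ∧ (∀t ∀y (¬D(y) ∧ D(t))) ∧ (∃u ∃s (D(s) ∨ ¬D(u)))
Pull the quantifiers to the front (each side's bound variable is not free in the other side):
  ∀x ∀t ∀y ∃u ∃s (D(x) ∧ ¬D(y) ∧ D(t) ∧ (D(s) ∨ ¬D(u)))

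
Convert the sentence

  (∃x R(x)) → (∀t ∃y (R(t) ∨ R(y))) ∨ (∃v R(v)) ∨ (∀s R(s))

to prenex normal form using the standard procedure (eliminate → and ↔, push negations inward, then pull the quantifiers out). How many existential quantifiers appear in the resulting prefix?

2

Rewrite implications/biconditionals: A → B as ¬A ∨ B.
  ¬(∃x R(x)) ∨ (∀t ∃y (R(t) ∨ R(y))) ∨ (∃v R(v)) ∨ (∀s R(s))
Push ¬ through the quantifiers and connectives to reach negation normal form:
  (∀x ¬R(x)) ∨ (∀t ∃y (R(t) ∨ R(y))) ∨ (∃v R(v)) ∨ (∀s R(s))
All bound variables are already distinct, so no renaming is needed.
Finally move all quantifiers to the prefix:
  ∀x ∀t ∃y ∃v ∀s (¬R(x) ∨ R(t) ∨ R(y) ∨ R(v) ∨ R(s))
The prefix is ∀x ∀t ∃y ∃v ∀s: 3 universal, 2 existential.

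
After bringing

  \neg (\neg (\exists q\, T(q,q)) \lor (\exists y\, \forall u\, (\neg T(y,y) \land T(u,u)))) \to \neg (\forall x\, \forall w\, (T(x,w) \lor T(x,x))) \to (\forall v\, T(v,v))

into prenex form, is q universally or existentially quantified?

universal

Rewrite implications/biconditionals: A → B as ¬A ∨ B.
  \neg \neg (\neg (\exists q\, T(q,q)) \lor (\exists y\, \forall u\, (\neg T(y,y) \land T(u,u)))) \lor \neg \neg (\forall x\, \forall w\, (T(x,w) \lor T(x,x))) \lor (\forall v\, T(v,v))
Drive negations inward (¬∀x A ≡ ∃x ¬A, ¬∃x A ≡ ∀x ¬A, De Morgan for ∧/∨):
  (\forall q\, \neg T(q,q)) \lor (\exists y\, \forall u\, (\neg T(y,y) \land T(u,u))) \lor (\forall x\, \forall w\, (T(x,w) \lor T(x,x))) \lor (\forall v\, T(v,v))
Extract every quantifier outward, since the variables are now distinct and don't occur free across branches:
  \forall q\, \exists y\, \forall u\, \forall x\, \forall w\, \forall v\, (\neg T(q,q) \lor \neg T(y,y) \land T(u,u) \lor T(x,w) \lor T(x,x) \lor T(v,v))
The quantifier \exists q sits under an odd number of negations (counting the antecedent side of each →), so it flips to \forall q.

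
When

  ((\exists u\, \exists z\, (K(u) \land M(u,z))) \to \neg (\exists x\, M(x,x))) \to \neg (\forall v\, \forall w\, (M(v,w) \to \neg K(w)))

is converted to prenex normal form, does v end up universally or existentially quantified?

existential

Rewrite implications/biconditionals: A → B as ¬A ∨ B.
  \neg (\neg (\exists u\, \exists z\, (K(u) \land M(u,z))) \lor \neg (\exists x\, M(x,x))) \lor \neg (\forall v\, \forall w\, (\neg M(v,w) \lor \neg K(w)))
Move each ¬ inward, flipping quantifiers it crosses:
  (\exists u\, \exists z\, (K(u) \land M(u,z))) \land (\exists x\, M(x,x)) \lor (\exists v\, \exists w\, (M(v,w) \land K(w)))
All bound variables are already distinct, so no renaming is needed.
Finally move all quantifiers to the prefix:
  \exists u\, \exists z\, \exists x\, \exists v\, \exists w\, (K(u) \land M(u,z) \land M(x,x) \lor M(v,w) \land K(w))
The quantifier \forall v sits under an odd number of negations (counting the antecedent side of each →), so it flips to \exists v.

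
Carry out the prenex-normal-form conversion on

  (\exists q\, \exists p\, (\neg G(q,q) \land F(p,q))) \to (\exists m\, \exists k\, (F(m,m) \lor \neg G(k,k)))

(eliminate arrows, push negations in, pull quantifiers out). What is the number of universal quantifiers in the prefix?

2

First replace A → B with ¬A ∨ B.
  \neg (\exists q\, \exists p\, (\neg G(q,q) \land F(p,q))) \lor (\exists m\, \exists k\, (F(m,m) \lor \neg G(k,k)))
Drive negations inward (¬∀x A ≡ ∃x ¬A, ¬∃x A ≡ ∀x ¬A, De Morgan for ∧/∨):
  (\forall q\, \forall p\, (G(q,q) \lor \neg F(p,q))) \lor (\exists m\, \exists k\, (F(m,m) \lor \neg G(k,k)))
All bound variables are already distinct, so no renaming is needed.
Pull the quantifiers to the front (each side's bound variable is not free in the other side):
  \forall q\, \forall p\, \exists m\, \exists k\, (G(q,q) \lor \neg F(p,q) \lor F(m,m) \lor \neg G(k,k))
The prefix is \forall q \forall p \exists m \exists k: 2 universal, 2 existential.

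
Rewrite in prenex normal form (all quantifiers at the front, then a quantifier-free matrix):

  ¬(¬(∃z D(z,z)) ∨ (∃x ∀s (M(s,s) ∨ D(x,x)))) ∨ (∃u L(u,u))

Move each ¬ inward, flipping quantifiers it crosses:
  (∃z D(z,z)) ∧ (∀x ∃s (¬M(s,s) ∧ ¬D(x,x))) ∨ (∃u L(u,u))
Extract every quantifier outward, since the variables are now distinct and don't occur free across branches:
  ∃z ∀x ∃s ∃u (D(z,z) ∧ ¬M(s,s) ∧ ¬D(x,x) ∨ L(u,u))

∃z ∀x ∃s ∃u (D(z,z) ∧ ¬M(s,s) ∧ ¬D(x,x) ∨ L(u,u))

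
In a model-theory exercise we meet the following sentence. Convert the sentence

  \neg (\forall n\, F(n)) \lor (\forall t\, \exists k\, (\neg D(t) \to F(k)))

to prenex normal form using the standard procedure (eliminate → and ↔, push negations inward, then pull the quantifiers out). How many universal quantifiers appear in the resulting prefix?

1

Eliminate → and ↔ using ¬ and ∨.
  \neg (\forall n\, F(n)) \lor (\forall t\, \exists k\, (\neg \neg D(t) \lor F(k)))
Move each ¬ inward, flipping quantifiers it crosses:
  (\exists n\, \neg F(n)) \lor (\forall t\, \exists k\, (D(t) \lor F(k)))
Extract every quantifier outward, since the variables are now distinct and don't occur free across branches:
  \exists n\, \forall t\, \exists k\, (\neg F(n) \lor D(t) \lor F(k))
The prefix is \exists n \forall t \exists k: 1 universal, 2 existential.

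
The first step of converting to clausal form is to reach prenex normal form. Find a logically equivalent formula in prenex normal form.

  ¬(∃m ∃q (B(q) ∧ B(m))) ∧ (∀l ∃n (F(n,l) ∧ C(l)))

Push ¬ through the quantifiers and connectives to reach negation normal form:
  (∀m ∀q (¬B(q) ∨ ¬B(m))) ∧ (∀l ∃n (F(n,l) ∧ C(l)))
Pull the quantifiers to the front (each side's bound variable is not free in the other side):
  ∀m ∀q ∀l ∃n ((¬B(q) ∨ ¬B(m)) ∧ F(n,l) ∧ C(l))

∀m ∀q ∀l ∃n ((¬B(q) ∨ ¬B(m)) ∧ F(n,l) ∧ C(l))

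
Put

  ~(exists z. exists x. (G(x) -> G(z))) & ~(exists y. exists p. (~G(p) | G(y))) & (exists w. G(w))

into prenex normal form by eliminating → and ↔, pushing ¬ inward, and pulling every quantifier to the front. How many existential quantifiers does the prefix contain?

Eliminate → and ↔ using ¬ and ∨.
  ~(exists z. exists x. (~G(x) | G(z))) & ~(exists y. exists p. (~G(p) | G(y))) & (exists w. G(w))
Move each ¬ inward, flipping quantifiers it crosses:
  (forall z. forall x. (G(x) & ~G(z))) & (forall y. forall p. (G(p) & ~G(y))) & (exists w. G(w))
All bound variables are already distinct, so no renaming is needed.
Extract every quantifier outward, since the variables are now distinct and don't occur free across branches:
  forall z. forall x. forall y. forall p. exists w. (G(x) & ~G(z) & G(p) & ~G(y) & G(w))
The prefix is forall z forall x forall y forall p exists w: 4 universal, 1 existential.

1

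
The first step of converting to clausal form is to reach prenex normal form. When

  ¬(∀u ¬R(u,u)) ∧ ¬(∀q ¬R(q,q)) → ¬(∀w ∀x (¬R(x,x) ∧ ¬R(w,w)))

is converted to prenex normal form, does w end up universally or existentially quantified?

First replace A → B with ¬A ∨ B.
  ¬(¬(∀u ¬R(u,u)) ∧ ¬(∀q ¬R(q,q))) ∨ ¬(∀w ∀x (¬R(x,x) ∧ ¬R(w,w)))
Drive negations inward (¬∀x A ≡ ∃x ¬A, ¬∃x A ≡ ∀x ¬A, De Morgan for ∧/∨):
  (∀u ¬R(u,u)) ∨ (∀q ¬R(q,q)) ∨ (∃w ∃x (R(x,x) ∨ R(w,w)))
All bound variables are already distinct, so no renaming is needed.
Finally move all quantifiers to the prefix:
  ∀u ∀q ∃w ∃x (¬R(u,u) ∨ ¬R(q,q) ∨ R(x,x) ∨ R(w,w))
The quantifier ∀w sits under an odd number of negations (counting the antecedent side of each →), so it flips to ∃w.

existential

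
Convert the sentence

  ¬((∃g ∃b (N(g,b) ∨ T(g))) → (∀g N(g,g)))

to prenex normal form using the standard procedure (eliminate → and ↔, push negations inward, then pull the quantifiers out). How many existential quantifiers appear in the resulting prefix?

3

First replace A → B with ¬A ∨ B.
  ¬(¬(∃g ∃b (N(g,b) ∨ T(g))) ∨ (∀g N(g,g)))
Push ¬ through the quantifiers and connectives to reach negation normal form:
  (∃g ∃b (N(g,b) ∨ T(g))) ∧ (∃g ¬N(g,g))
Standardize variables apart so no two quantifiers bind the same name: g↦p.
  (∃g ∃b (N(g,b) ∨ T(g))) ∧ (∃p ¬N(p,p))
Finally move all quantifiers to the prefix:
  ∃g ∃b ∃p ((N(g,b) ∨ T(g)) ∧ ¬N(p,p))
The prefix is ∃g ∃b ∃p: 0 universal, 3 existential.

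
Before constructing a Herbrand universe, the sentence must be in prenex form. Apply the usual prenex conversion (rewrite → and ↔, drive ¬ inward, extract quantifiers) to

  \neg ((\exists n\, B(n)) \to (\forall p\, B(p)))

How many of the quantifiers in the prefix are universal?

0

First replace A → B with ¬A ∨ B.
  \neg (\neg (\exists n\, B(n)) \lor (\forall p\, B(p)))
Drive negations inward (¬∀x A ≡ ∃x ¬A, ¬∃x A ≡ ∀x ¬A, De Morgan for ∧/∨):
  (\exists n\, B(n)) \land (\exists p\, \neg B(p))
Finally move all quantifiers to the prefix:
  \exists n\, \exists p\, (B(n) \land \neg B(p))
The prefix is \exists n \exists p: 0 universal, 2 existential.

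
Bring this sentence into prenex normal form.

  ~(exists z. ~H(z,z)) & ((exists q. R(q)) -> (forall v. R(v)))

forall z. forall q. forall v. (H(z,z) & (~R(q) | R(v)))

Rewrite implications/biconditionals: A → B as ¬A ∨ B.
  ~(exists z. ~H(z,z)) & (~(exists q. R(q)) | (forall v. R(v)))
Push ¬ through the quantifiers and connectives to reach negation normal form:
  (forall z. H(z,z)) & ((forall q. ~R(q)) | (forall v. R(v)))
All bound variables are already distinct, so no renaming is needed.
Finally move all quantifiers to the prefix:
  forall z. forall q. forall v. (H(z,z) & (~R(q) | R(v)))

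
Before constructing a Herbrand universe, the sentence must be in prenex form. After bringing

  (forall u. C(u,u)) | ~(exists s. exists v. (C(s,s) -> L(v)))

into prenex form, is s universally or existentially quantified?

universal

Rewrite implications/biconditionals: A → B as ¬A ∨ B.
  (forall u. C(u,u)) | ~(exists s. exists v. (~C(s,s) | L(v)))
Drive negations inward (¬∀x A ≡ ∃x ¬A, ¬∃x A ≡ ∀x ¬A, De Morgan for ∧/∨):
  (forall u. C(u,u)) | (forall s. forall v. (C(s,s) & ~L(v)))
All bound variables are already distinct, so no renaming is needed.
Pull the quantifiers to the front (each side's bound variable is not free in the other side):
  forall u. forall s. forall v. (C(u,u) | C(s,s) & ~L(v))
The quantifier exists s sits under an odd number of negations (counting the antecedent side of each →), so it flips to forall s.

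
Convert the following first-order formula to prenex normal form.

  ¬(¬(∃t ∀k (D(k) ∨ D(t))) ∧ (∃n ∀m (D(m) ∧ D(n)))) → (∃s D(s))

Rewrite implications/biconditionals: A → B as ¬A ∨ B.
  ¬¬(¬(∃t ∀k (D(k) ∨ D(t))) ∧ (∃n ∀m (D(m) ∧ D(n)))) ∨ (∃s D(s))
Push ¬ through the quantifiers and connectives to reach negation normal form:
  (∀t ∃k (¬D(k) ∧ ¬D(t))) ∧ (∃n ∀m (D(m) ∧ D(n))) ∨ (∃s D(s))
All bound variables are already distinct, so no renaming is needed.
Extract every quantifier outward, since the variables are now distinct and don't occur free across branches:
  ∀t ∃k ∃n ∀m ∃s (¬D(k) ∧ ¬D(t) ∧ D(m) ∧ D(n) ∨ D(s))

∀t ∃k ∃n ∀m ∃s (¬D(k) ∧ ¬D(t) ∧ D(m) ∧ D(n) ∨ D(s))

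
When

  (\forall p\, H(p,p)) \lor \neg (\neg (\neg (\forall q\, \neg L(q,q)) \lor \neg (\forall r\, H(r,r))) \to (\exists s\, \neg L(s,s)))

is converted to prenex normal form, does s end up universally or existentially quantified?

universal

Eliminate → and ↔ using ¬ and ∨.
  (\forall p\, H(p,p)) \lor \neg (\neg \neg (\neg (\forall q\, \neg L(q,q)) \lor \neg (\forall r\, H(r,r))) \lor (\exists s\, \neg L(s,s)))
Drive negations inward (¬∀x A ≡ ∃x ¬A, ¬∃x A ≡ ∀x ¬A, De Morgan for ∧/∨):
  (\forall p\, H(p,p)) \lor (\forall q\, \neg L(q,q)) \land (\forall r\, H(r,r)) \land (\forall s\, L(s,s))
Pull the quantifiers to the front (each side's bound variable is not free in the other side):
  \forall p\, \forall q\, \forall r\, \forall s\, (H(p,p) \lor \neg L(q,q) \land H(r,r) \land L(s,s))
The quantifier \exists s sits under an odd number of negations (counting the antecedent side of each →), so it flips to \forall s.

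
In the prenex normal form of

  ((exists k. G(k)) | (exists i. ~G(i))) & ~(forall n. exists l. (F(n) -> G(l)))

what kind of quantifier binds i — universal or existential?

First replace A → B with ¬A ∨ B.
  ((exists k. G(k)) | (exists i. ~G(i))) & ~(forall n. exists l. (~F(n) | G(l)))
Push ¬ through the quantifiers and connectives to reach negation normal form:
  ((exists k. G(k)) | (exists i. ~G(i))) & (exists n. forall l. (F(n) & ~G(l)))
Extract every quantifier outward, since the variables are now distinct and don't occur free across branches:
  exists k. exists i. exists n. forall l. ((G(k) | ~G(i)) & F(n) & ~G(l))
The quantifier exists i sits under an even number of negations (counting the antecedent side of each →), so it remains existential.

existential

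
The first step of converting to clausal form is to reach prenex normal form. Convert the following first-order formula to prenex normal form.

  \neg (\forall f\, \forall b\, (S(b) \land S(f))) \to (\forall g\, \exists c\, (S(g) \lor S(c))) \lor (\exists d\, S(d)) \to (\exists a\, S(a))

Rewrite implications/biconditionals: A → B as ¬A ∨ B.
  \neg \neg (\forall f\, \forall b\, (S(b) \land S(f))) \lor \neg ((\forall g\, \exists c\, (S(g) \lor S(c))) \lor (\exists d\, S(d))) \lor (\exists a\, S(a))
Drive negations inward (¬∀x A ≡ ∃x ¬A, ¬∃x A ≡ ∀x ¬A, De Morgan for ∧/∨):
  (\forall f\, \forall b\, (S(b) \land S(f))) \lor (\exists g\, \forall c\, (\neg S(g) \land \neg S(c))) \land (\forall d\, \neg S(d)) \lor (\exists a\, S(a))
Extract every quantifier outward, since the variables are now distinct and don't occur free across branches:
  \forall f\, \forall b\, \exists g\, \forall c\, \forall d\, \exists a\, (S(b) \land S(f) \lor \neg S(g) \land \neg S(c) \land \neg S(d) \lor S(a))

\forall f\, \forall b\, \exists g\, \forall c\, \forall d\, \exists a\, (S(b) \land S(f) \lor \neg S(g) \land \neg S(c) \land \neg S(d) \lor S(a))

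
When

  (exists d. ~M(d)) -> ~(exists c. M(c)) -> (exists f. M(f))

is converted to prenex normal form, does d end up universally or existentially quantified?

First replace A → B with ¬A ∨ B.
  ~(exists d. ~M(d)) | ~~(exists c. M(c)) | (exists f. M(f))
Push ¬ through the quantifiers and connectives to reach negation normal form:
  (forall d. M(d)) | (exists c. M(c)) | (exists f. M(f))
All bound variables are already distinct, so no renaming is needed.
Pull the quantifiers to the front (each side's bound variable is not free in the other side):
  forall d. exists c. exists f. (M(d) | M(c) | M(f))
The quantifier exists d sits under an odd number of negations (counting the antecedent side of each →), so it flips to forall d.

universal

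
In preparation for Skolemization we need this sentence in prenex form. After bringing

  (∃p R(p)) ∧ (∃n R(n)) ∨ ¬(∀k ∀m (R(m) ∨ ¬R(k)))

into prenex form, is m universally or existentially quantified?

Move each ¬ inward, flipping quantifiers it crosses:
  (∃p R(p)) ∧ (∃n R(n)) ∨ (∃k ∃m (¬R(m) ∧ R(k)))
All bound variables are already distinct, so no renaming is needed.
Extract every quantifier outward, since the variables are now distinct and don't occur free across branches:
  ∃p ∃n ∃k ∃m (R(p) ∧ R(n) ∨ ¬R(m) ∧ R(k))
The quantifier ∀m sits under an odd number of negations, so it flips to ∃m.

existential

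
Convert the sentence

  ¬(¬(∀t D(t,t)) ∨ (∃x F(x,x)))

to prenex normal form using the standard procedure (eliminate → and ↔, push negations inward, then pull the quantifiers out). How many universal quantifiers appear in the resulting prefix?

2

Move each ¬ inward, flipping quantifiers it crosses:
  (∀t D(t,t)) ∧ (∀x ¬F(x,x))
All bound variables are already distinct, so no renaming is needed.
Finally move all quantifiers to the prefix:
  ∀t ∀x (D(t,t) ∧ ¬F(x,x))
The prefix is ∀t ∀x: 2 universal, 0 existential.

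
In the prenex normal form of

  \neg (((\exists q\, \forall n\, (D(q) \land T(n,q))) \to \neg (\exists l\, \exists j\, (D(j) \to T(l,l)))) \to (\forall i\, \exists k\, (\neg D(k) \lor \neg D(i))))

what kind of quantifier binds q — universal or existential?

universal

Eliminate → and ↔ using ¬ and ∨.
  \neg (\neg (\neg (\exists q\, \forall n\, (D(q) \land T(n,q))) \lor \neg (\exists l\, \exists j\, (\neg D(j) \lor T(l,l)))) \lor (\forall i\, \exists k\, (\neg D(k) \lor \neg D(i))))
Move each ¬ inward, flipping quantifiers it crosses:
  ((\forall q\, \exists n\, (\neg D(q) \lor \neg T(n,q))) \lor (\forall l\, \forall j\, (D(j) \land \neg T(l,l)))) \land (\exists i\, \forall k\, (D(k) \land D(i)))
Finally move all quantifiers to the prefix:
  \forall q\, \exists n\, \forall l\, \forall j\, \exists i\, \forall k\, ((\neg D(q) \lor \neg T(n,q) \lor D(j) \land \neg T(l,l)) \land D(k) \land D(i))
The quantifier \exists q sits under an odd number of negations (counting the antecedent side of each →), so it flips to \forall q.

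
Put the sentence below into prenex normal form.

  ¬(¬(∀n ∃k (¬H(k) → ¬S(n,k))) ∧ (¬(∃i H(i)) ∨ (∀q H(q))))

First replace A → B with ¬A ∨ B.
  ¬(¬(∀n ∃k (¬¬H(k) ∨ ¬S(n,k))) ∧ (¬(∃i H(i)) ∨ (∀q H(q))))
Drive negations inward (¬∀x A ≡ ∃x ¬A, ¬∃x A ≡ ∀x ¬A, De Morgan for ∧/∨):
  (∀n ∃k (H(k) ∨ ¬S(n,k))) ∨ (∃i H(i)) ∧ (∃q ¬H(q))
All bound variables are already distinct, so no renaming is needed.
Finally move all quantifiers to the prefix:
  ∀n ∃k ∃i ∃q (H(k) ∨ ¬S(n,k) ∨ H(i) ∧ ¬H(q))

∀n ∃k ∃i ∃q (H(k) ∨ ¬S(n,k) ∨ H(i) ∧ ¬H(q))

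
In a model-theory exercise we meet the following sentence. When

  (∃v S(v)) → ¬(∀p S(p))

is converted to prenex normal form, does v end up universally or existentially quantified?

universal

Rewrite implications/biconditionals: A → B as ¬A ∨ B.
  ¬(∃v S(v)) ∨ ¬(∀p S(p))
Move each ¬ inward, flipping quantifiers it crosses:
  (∀v ¬S(v)) ∨ (∃p ¬S(p))
All bound variables are already distinct, so no renaming is needed.
Pull the quantifiers to the front (each side's bound variable is not free in the other side):
  ∀v ∃p (¬S(v) ∨ ¬S(p))
The quantifier ∃v sits under an odd number of negations (counting the antecedent side of each →), so it flips to ∀v.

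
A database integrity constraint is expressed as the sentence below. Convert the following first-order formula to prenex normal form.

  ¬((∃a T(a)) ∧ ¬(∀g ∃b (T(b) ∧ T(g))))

∀a ∀g ∃b (¬T(a) ∨ T(b) ∧ T(g))

Push ¬ through the quantifiers and connectives to reach negation normal form:
  (∀a ¬T(a)) ∨ (∀g ∃b (T(b) ∧ T(g)))
Extract every quantifier outward, since the variables are now distinct and don't occur free across branches:
  ∀a ∀g ∃b (¬T(a) ∨ T(b) ∧ T(g))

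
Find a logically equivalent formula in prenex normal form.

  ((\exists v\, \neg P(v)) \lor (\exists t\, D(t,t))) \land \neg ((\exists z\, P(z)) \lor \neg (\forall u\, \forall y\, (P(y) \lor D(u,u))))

Drive negations inward (¬∀x A ≡ ∃x ¬A, ¬∃x A ≡ ∀x ¬A, De Morgan for ∧/∨):
  ((\exists v\, \neg P(v)) \lor (\exists t\, D(t,t))) \land (\forall z\, \neg P(z)) \land (\forall u\, \forall y\, (P(y) \lor D(u,u)))
Extract every quantifier outward, since the variables are now distinct and don't occur free across branches:
  \exists v\, \exists t\, \forall z\, \forall u\, \forall y\, ((\neg P(v) \lor D(t,t)) \land \neg P(z) \land (P(y) \lor D(u,u)))

\exists v\, \exists t\, \forall z\, \forall u\, \forall y\, ((\neg P(v) \lor D(t,t)) \land \neg P(z) \land (P(y) \lor D(u,u)))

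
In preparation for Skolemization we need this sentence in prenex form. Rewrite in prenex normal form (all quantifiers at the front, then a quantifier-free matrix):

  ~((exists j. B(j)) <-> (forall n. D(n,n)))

exists j. exists n. forall u1. forall v1. (B(j) & ~D(n,n) | D(u1,u1) & ~B(v1))

First replace A → B with ¬A ∨ B; A ↔ B as (¬A ∨ B) ∧ (¬B ∨ A).
  ~((~(exists j. B(j)) | (forall n. D(n,n))) & (~(forall n. D(n,n)) | (exists j. B(j))))
Move each ¬ inward, flipping quantifiers it crosses:
  (exists j. B(j)) & (exists n. ~D(n,n)) | (forall n. D(n,n)) & (forall j. ~B(j))
Standardize variables apart so no two quantifiers bind the same name: n↦u1, j↦v1.
  (exists j. B(j)) & (exists n. ~D(n,n)) | (forall u1. D(u1,u1)) & (forall v1. ~B(v1))
Finally move all quantifiers to the prefix:
  exists j. exists n. forall u1. forall v1. (B(j) & ~D(n,n) | D(u1,u1) & ~B(v1))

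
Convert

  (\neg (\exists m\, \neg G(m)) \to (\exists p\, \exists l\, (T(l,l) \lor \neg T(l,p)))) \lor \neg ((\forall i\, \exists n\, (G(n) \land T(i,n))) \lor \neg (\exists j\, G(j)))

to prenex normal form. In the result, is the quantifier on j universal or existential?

First replace A → B with ¬A ∨ B.
  \neg \neg (\exists m\, \neg G(m)) \lor (\exists p\, \exists l\, (T(l,l) \lor \neg T(l,p))) \lor \neg ((\forall i\, \exists n\, (G(n) \land T(i,n))) \lor \neg (\exists j\, G(j)))
Move each ¬ inward, flipping quantifiers it crosses:
  (\exists m\, \neg G(m)) \lor (\exists p\, \exists l\, (T(l,l) \lor \neg T(l,p))) \lor (\exists i\, \forall n\, (\neg G(n) \lor \neg T(i,n))) \land (\exists j\, G(j))
All bound variables are already distinct, so no renaming is needed.
Extract every quantifier outward, since the variables are now distinct and don't occur free across branches:
  \exists m\, \exists p\, \exists l\, \exists i\, \forall n\, \exists j\, (\neg G(m) \lor T(l,l) \lor \neg T(l,p) \lor (\neg G(n) \lor \neg T(i,n)) \land G(j))
The quantifier \exists j sits under an even number of negations (counting the antecedent side of each →), so it remains existential.

existential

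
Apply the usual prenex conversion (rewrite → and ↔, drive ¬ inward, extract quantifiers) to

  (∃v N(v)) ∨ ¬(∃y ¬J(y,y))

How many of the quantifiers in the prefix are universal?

Move each ¬ inward, flipping quantifiers it crosses:
  (∃v N(v)) ∨ (∀y J(y,y))
All bound variables are already distinct, so no renaming is needed.
Pull the quantifiers to the front (each side's bound variable is not free in the other side):
  ∃v ∀y (N(v) ∨ J(y,y))
The prefix is ∃v ∀y: 1 universal, 1 existential.

1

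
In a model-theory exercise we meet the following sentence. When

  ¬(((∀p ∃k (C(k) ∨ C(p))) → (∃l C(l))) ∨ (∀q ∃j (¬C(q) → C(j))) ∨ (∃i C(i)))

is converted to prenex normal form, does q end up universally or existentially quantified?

Rewrite implications/biconditionals: A → B as ¬A ∨ B.
  ¬(¬(∀p ∃k (C(k) ∨ C(p))) ∨ (∃l C(l)) ∨ (∀q ∃j (¬¬C(q) ∨ C(j))) ∨ (∃i C(i)))
Push ¬ through the quantifiers and connectives to reach negation normal form:
  (∀p ∃k (C(k) ∨ C(p))) ∧ (∀l ¬C(l)) ∧ (∃q ∀j (¬C(q) ∧ ¬C(j))) ∧ (∀i ¬C(i))
Finally move all quantifiers to the prefix:
  ∀p ∃k ∀l ∃q ∀j ∀i ((C(k) ∨ C(p)) ∧ ¬C(l) ∧ ¬C(q) ∧ ¬C(j) ∧ ¬C(i))
The quantifier ∀q sits under an odd number of negations (counting the antecedent side of each →), so it flips to ∃q.

existential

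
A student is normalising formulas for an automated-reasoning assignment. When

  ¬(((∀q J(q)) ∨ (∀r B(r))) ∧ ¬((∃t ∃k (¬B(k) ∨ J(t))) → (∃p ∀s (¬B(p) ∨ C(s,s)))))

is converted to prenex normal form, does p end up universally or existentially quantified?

First replace A → B with ¬A ∨ B.
  ¬(((∀q J(q)) ∨ (∀r B(r))) ∧ ¬(¬(∃t ∃k (¬B(k) ∨ J(t))) ∨ (∃p ∀s (¬B(p) ∨ C(s,s)))))
Push ¬ through the quantifiers and connectives to reach negation normal form:
  (∃q ¬J(q)) ∧ (∃r ¬B(r)) ∨ (∀t ∀k (B(k) ∧ ¬J(t))) ∨ (∃p ∀s (¬B(p) ∨ C(s,s)))
All bound variables are already distinct, so no renaming is needed.
Finally move all quantifiers to the prefix:
  ∃q ∃r ∀t ∀k ∃p ∀s (¬J(q) ∧ ¬B(r) ∨ B(k) ∧ ¬J(t) ∨ ¬B(p) ∨ C(s,s))
The quantifier ∃p sits under an even number of negations (counting the antecedent side of each →), so it remains existential.

existential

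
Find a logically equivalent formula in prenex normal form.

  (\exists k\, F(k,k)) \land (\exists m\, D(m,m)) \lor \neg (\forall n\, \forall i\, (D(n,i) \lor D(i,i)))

\exists k\, \exists m\, \exists n\, \exists i\, (F(k,k) \land D(m,m) \lor \neg D(n,i) \land \neg D(i,i))

Drive negations inward (¬∀x A ≡ ∃x ¬A, ¬∃x A ≡ ∀x ¬A, De Morgan for ∧/∨):
  (\exists k\, F(k,k)) \land (\exists m\, D(m,m)) \lor (\exists n\, \exists i\, (\neg D(n,i) \land \neg D(i,i)))
All bound variables are already distinct, so no renaming is needed.
Pull the quantifiers to the front (each side's bound variable is not free in the other side):
  \exists k\, \exists m\, \exists n\, \exists i\, (F(k,k) \land D(m,m) \lor \neg D(n,i) \land \neg D(i,i))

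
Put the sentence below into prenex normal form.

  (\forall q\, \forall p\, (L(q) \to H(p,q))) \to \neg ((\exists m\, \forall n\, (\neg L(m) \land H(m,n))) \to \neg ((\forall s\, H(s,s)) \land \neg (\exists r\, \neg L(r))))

Rewrite implications/biconditionals: A → B as ¬A ∨ B.
  \neg (\forall q\, \forall p\, (\neg L(q) \lor H(p,q))) \lor \neg (\neg (\exists m\, \forall n\, (\neg L(m) \land H(m,n))) \lor \neg ((\forall s\, H(s,s)) \land \neg (\exists r\, \neg L(r))))
Drive negations inward (¬∀x A ≡ ∃x ¬A, ¬∃x A ≡ ∀x ¬A, De Morgan for ∧/∨):
  (\exists q\, \exists p\, (L(q) \land \neg H(p,q))) \lor (\exists m\, \forall n\, (\neg L(m) \land H(m,n))) \land (\forall s\, H(s,s)) \land (\forall r\, L(r))
All bound variables are already distinct, so no renaming is needed.
Pull the quantifiers to the front (each side's bound variable is not free in the other side):
  \exists q\, \exists p\, \exists m\, \forall n\, \forall s\, \forall r\, (L(q) \land \neg H(p,q) \lor \neg L(m) \land H(m,n) \land H(s,s) \land L(r))

\exists q\, \exists p\, \exists m\, \forall n\, \forall s\, \forall r\, (L(q) \land \neg H(p,q) \lor \neg L(m) \land H(m,n) \land H(s,s) \land L(r))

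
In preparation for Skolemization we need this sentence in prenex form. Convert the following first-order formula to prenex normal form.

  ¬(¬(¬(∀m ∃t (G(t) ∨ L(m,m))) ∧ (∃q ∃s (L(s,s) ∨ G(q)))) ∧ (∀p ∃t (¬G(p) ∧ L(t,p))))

Drive negations inward (¬∀x A ≡ ∃x ¬A, ¬∃x A ≡ ∀x ¬A, De Morgan for ∧/∨):
  (∃m ∀t (¬G(t) ∧ ¬L(m,m))) ∧ (∃q ∃s (L(s,s) ∨ G(q))) ∨ (∃p ∀t (G(p) ∨ ¬L(t,p)))
Rename bound variables to avoid capture: t↦x.
  (∃m ∀t (¬G(t) ∧ ¬L(m,m))) ∧ (∃q ∃s (L(s,s) ∨ G(q))) ∨ (∃p ∀x (G(p) ∨ ¬L(x,p)))
Finally move all quantifiers to the prefix:
  ∃m ∀t ∃q ∃s ∃p ∀x (¬G(t) ∧ ¬L(m,m) ∧ (L(s,s) ∨ G(q)) ∨ G(p) ∨ ¬L(x,p))

∃m ∀t ∃q ∃s ∃p ∀x (¬G(t) ∧ ¬L(m,m) ∧ (L(s,s) ∨ G(q)) ∨ G(p) ∨ ¬L(x,p))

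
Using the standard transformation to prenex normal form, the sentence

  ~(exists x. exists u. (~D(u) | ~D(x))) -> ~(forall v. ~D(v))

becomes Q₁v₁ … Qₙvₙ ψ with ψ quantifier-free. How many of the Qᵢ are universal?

First replace A → B with ¬A ∨ B.
  ~~(exists x. exists u. (~D(u) | ~D(x))) | ~(forall v. ~D(v))
Drive negations inward (¬∀x A ≡ ∃x ¬A, ¬∃x A ≡ ∀x ¬A, De Morgan for ∧/∨):
  (exists x. exists u. (~D(u) | ~D(x))) | (exists v. D(v))
All bound variables are already distinct, so no renaming is needed.
Extract every quantifier outward, since the variables are now distinct and don't occur free across branches:
  exists x. exists u. exists v. (~D(u) | ~D(x) | D(v))
The prefix is exists x exists u exists v: 0 universal, 3 existential.

0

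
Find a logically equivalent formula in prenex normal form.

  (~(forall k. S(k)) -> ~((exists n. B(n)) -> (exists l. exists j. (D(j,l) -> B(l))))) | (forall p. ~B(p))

forall k. exists n. forall l. forall j. forall p. (S(k) | B(n) & D(j,l) & ~B(l) | ~B(p))

Eliminate → and ↔ using ¬ and ∨.
  ~~(forall k. S(k)) | ~(~(exists n. B(n)) | (exists l. exists j. (~D(j,l) | B(l)))) | (forall p. ~B(p))
Push ¬ through the quantifiers and connectives to reach negation normal form:
  (forall k. S(k)) | (exists n. B(n)) & (forall l. forall j. (D(j,l) & ~B(l))) | (forall p. ~B(p))
All bound variables are already distinct, so no renaming is needed.
Pull the quantifiers to the front (each side's bound variable is not free in the other side):
  forall k. exists n. forall l. forall j. forall p. (S(k) | B(n) & D(j,l) & ~B(l) | ~B(p))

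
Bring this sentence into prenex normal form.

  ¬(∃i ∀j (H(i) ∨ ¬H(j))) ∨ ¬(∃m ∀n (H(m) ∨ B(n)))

∀i ∃j ∀m ∃n (¬H(i) ∧ H(j) ∨ ¬H(m) ∧ ¬B(n))

Push ¬ through the quantifiers and connectives to reach negation normal form:
  (∀i ∃j (¬H(i) ∧ H(j))) ∨ (∀m ∃n (¬H(m) ∧ ¬B(n)))
Extract every quantifier outward, since the variables are now distinct and don't occur free across branches:
  ∀i ∃j ∀m ∃n (¬H(i) ∧ H(j) ∨ ¬H(m) ∧ ¬B(n))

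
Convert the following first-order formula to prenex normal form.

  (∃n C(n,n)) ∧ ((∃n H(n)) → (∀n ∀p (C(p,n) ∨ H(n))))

∃n ∀a ∀w1 ∀p (C(n,n) ∧ (¬H(a) ∨ C(p,w1) ∨ H(w1)))

First replace A → B with ¬A ∨ B.
  (∃n C(n,n)) ∧ (¬(∃n H(n)) ∨ (∀n ∀p (C(p,n) ∨ H(n))))
Push ¬ through the quantifiers and connectives to reach negation normal form:
  (∃n C(n,n)) ∧ ((∀n ¬H(n)) ∨ (∀n ∀p (C(p,n) ∨ H(n))))
Rename bound variables to avoid capture: n↦a, n↦w1.
  (∃n C(n,n)) ∧ ((∀a ¬H(a)) ∨ (∀w1 ∀p (C(p,w1) ∨ H(w1))))
Extract every quantifier outward, since the variables are now distinct and don't occur free across branches:
  ∃n ∀a ∀w1 ∀p (C(n,n) ∧ (¬H(a) ∨ C(p,w1) ∨ H(w1)))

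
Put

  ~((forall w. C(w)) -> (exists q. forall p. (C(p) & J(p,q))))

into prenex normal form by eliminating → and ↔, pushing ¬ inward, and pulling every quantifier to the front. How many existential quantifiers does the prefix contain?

1

Rewrite implications/biconditionals: A → B as ¬A ∨ B.
  ~(~(forall w. C(w)) | (exists q. forall p. (C(p) & J(p,q))))
Drive negations inward (¬∀x A ≡ ∃x ¬A, ¬∃x A ≡ ∀x ¬A, De Morgan for ∧/∨):
  (forall w. C(w)) & (forall q. exists p. (~C(p) | ~J(p,q)))
Finally move all quantifiers to the prefix:
  forall w. forall q. exists p. (C(w) & (~C(p) | ~J(p,q)))
The prefix is forall w forall q exists p: 2 universal, 1 existential.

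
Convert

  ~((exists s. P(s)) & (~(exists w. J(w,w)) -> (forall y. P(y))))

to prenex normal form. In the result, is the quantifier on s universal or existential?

universal

Eliminate → and ↔ using ¬ and ∨.
  ~((exists s. P(s)) & (~~(exists w. J(w,w)) | (forall y. P(y))))
Drive negations inward (¬∀x A ≡ ∃x ¬A, ¬∃x A ≡ ∀x ¬A, De Morgan for ∧/∨):
  (forall s. ~P(s)) | (forall w. ~J(w,w)) & (exists y. ~P(y))
All bound variables are already distinct, so no renaming is needed.
Finally move all quantifiers to the prefix:
  forall s. forall w. exists y. (~P(s) | ~J(w,w) & ~P(y))
The quantifier exists s sits under an odd number of negations (counting the antecedent side of each →), so it flips to forall s.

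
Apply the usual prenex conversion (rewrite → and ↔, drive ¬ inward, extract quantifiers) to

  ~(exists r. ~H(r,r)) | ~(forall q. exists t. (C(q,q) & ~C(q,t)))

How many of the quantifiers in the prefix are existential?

Drive negations inward (¬∀x A ≡ ∃x ¬A, ¬∃x A ≡ ∀x ¬A, De Morgan for ∧/∨):
  (forall r. H(r,r)) | (exists q. forall t. (~C(q,q) | C(q,t)))
All bound variables are already distinct, so no renaming is needed.
Pull the quantifiers to the front (each side's bound variable is not free in the other side):
  forall r. exists q. forall t. (H(r,r) | ~C(q,q) | C(q,t))
The prefix is forall r exists q forall t: 2 universal, 1 existential.

1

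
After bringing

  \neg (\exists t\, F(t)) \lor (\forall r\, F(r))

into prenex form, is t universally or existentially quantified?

universal

Move each ¬ inward, flipping quantifiers it crosses:
  (\forall t\, \neg F(t)) \lor (\forall r\, F(r))
Pull the quantifiers to the front (each side's bound variable is not free in the other side):
  \forall t\, \forall r\, (\neg F(t) \lor F(r))
The quantifier \exists t sits under an odd number of negations, so it flips to \forall t.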